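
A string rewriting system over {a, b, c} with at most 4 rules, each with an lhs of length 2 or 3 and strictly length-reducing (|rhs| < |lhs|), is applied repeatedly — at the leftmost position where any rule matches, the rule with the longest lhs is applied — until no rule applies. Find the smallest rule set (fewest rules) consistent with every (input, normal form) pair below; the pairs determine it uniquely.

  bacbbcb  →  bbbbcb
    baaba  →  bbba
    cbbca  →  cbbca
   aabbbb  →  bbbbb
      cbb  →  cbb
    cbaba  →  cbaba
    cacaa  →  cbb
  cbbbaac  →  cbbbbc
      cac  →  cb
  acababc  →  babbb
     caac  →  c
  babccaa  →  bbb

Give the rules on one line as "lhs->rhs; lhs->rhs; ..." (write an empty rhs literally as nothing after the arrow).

aa->b; abc->bb; ac->b; caa->

  | bacbbcb => bbbbcb
  | baaba => bbba
  | cbbca
  | aabbbb => bbbbb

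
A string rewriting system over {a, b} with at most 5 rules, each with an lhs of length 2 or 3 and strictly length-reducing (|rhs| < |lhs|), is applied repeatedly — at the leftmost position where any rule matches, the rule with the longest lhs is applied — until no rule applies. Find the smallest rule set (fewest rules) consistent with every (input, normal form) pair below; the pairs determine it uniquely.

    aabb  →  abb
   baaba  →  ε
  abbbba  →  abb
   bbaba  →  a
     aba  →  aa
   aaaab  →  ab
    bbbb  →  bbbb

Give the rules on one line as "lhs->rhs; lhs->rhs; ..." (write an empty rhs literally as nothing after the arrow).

aab->ab; ba->a; baa->b; bba->

  | aabb => abb
  | baaba => bba => ε
  | abbbba => abb
  | bbaba => ba => a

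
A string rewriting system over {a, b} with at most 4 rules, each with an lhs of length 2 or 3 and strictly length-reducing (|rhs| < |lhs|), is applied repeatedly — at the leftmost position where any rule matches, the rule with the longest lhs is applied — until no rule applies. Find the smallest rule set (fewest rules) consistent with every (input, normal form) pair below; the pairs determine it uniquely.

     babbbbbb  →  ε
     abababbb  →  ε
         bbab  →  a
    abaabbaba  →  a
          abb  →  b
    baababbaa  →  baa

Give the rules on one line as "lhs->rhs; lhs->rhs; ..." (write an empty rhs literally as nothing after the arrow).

  | babbbbbb => bbbbbb => bbbb => bb => ε
  | abababbb => ababbb => abbb => bb => ε
  | bbab => aab => a
  | abaabbaba => aabbaba => ababa => aba => a

ab->; bb->; bba->aa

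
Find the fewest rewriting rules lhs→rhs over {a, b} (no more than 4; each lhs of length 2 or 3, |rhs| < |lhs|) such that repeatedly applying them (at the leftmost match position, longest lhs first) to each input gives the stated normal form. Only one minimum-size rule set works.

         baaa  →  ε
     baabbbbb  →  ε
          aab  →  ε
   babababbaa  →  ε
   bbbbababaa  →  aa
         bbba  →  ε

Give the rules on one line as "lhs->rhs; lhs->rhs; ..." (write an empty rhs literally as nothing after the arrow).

  | baaa => aaa => ε
  | baabbbbb => aabbbbb => bbbb => aab => ε
  | aab => ε
  | babababbaa => abababbaa => aababbaa => abbaa => abaa => aaa => ε

aaa->; aab->; ba->a; bbb->aa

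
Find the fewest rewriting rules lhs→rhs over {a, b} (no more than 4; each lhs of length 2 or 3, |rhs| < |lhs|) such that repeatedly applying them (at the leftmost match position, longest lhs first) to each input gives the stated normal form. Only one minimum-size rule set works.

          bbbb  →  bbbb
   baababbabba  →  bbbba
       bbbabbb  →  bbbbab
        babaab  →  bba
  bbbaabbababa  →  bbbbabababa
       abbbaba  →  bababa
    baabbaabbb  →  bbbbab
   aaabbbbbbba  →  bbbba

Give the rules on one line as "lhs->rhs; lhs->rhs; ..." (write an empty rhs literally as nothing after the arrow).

  | bbbb
  | baababbabba => bbaabbabba => bbbababba => bbbabbaa => bbbbaaa => bbbbaa => bbbba
  | bbbabbb => bbbbab
  | babaab => babba => bbaa => bba

aa->a; aab->ba; abb->ba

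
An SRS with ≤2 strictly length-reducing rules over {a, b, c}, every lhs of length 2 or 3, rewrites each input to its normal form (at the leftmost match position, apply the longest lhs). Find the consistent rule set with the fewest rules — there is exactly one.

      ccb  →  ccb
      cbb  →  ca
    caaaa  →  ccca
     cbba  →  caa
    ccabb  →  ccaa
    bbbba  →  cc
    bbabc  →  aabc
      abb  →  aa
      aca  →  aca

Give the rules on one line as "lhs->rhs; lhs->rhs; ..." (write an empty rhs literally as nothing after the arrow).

  | ccb
  | cbb => ca
  | caaaa => ccca
  | cbba => caa

aaa->cc; bb->a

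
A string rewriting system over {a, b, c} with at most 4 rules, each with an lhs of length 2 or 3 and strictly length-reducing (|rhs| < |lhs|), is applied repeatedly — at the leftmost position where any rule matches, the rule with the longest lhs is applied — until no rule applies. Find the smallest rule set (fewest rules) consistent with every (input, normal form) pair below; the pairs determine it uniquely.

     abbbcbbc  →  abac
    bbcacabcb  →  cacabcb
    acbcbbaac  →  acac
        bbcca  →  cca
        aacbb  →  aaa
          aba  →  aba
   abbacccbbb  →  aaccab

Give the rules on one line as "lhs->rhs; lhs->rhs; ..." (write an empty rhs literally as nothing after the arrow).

baa->; bb->; cbb->a

  | abbbcbbc => abcbbc => abac
  | bbcacabcb => cacabcb
  | acbcbbaac => acbaaac => acac
  | bbcca => cca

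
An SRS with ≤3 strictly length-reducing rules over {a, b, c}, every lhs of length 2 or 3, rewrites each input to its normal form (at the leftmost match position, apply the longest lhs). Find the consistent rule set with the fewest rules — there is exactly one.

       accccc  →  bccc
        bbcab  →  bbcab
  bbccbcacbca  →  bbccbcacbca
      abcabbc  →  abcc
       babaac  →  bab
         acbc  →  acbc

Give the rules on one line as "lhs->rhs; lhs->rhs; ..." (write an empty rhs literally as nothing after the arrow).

aac->; abb->; acc->b

  | accccc => bccc
  | bbcab
  | bbccbcacbca
  | abcabbc => abcc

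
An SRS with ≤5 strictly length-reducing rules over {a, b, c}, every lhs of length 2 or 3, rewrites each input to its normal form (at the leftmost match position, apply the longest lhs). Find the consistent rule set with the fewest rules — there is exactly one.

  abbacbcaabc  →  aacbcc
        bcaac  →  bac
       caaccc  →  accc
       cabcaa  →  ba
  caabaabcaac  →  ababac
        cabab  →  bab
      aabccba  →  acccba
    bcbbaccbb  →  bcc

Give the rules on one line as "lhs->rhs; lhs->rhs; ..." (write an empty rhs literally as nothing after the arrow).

  | abbacbcaabc => aacbcaabc => aacbabc => aacbcc
  | bcaac => bac
  | caaccc => accc
  | cabcaa => bcaa => ba

abc->cc; bb->; ca->; cca->b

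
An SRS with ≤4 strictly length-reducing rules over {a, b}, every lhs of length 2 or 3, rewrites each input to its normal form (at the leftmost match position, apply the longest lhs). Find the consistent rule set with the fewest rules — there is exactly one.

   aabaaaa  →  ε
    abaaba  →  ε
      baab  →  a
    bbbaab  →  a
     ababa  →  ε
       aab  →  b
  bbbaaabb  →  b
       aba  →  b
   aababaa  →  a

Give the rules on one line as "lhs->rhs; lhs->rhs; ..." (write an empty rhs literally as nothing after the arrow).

aa->b; ab->a; ba->; bb->b

  | aabaaaa => bbaaaa => baaaa => aaa => ba => ε
  | abaaba => aaaba => baba => ba => ε
  | baab => ab => a
  | bbbaab => bbaab => baab => ab => a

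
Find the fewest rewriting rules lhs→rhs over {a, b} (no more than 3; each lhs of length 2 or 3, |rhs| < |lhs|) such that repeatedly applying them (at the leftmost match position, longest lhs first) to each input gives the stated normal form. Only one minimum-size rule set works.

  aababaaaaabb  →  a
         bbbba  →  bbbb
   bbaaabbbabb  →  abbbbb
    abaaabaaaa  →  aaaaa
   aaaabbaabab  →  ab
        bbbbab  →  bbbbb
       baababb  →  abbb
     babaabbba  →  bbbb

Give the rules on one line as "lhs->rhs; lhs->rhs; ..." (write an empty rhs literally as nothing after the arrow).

aab->; ba->b; baa->a

  | aababaaaaabb => abaaaaabb => aaaaabb => aaab => a
  | bbbba => bbbb
  | bbaaabbbabb => baabbbabb => abbbabb => abbbbb
  | abaaabaaaa => aaabaaaa => aaaaa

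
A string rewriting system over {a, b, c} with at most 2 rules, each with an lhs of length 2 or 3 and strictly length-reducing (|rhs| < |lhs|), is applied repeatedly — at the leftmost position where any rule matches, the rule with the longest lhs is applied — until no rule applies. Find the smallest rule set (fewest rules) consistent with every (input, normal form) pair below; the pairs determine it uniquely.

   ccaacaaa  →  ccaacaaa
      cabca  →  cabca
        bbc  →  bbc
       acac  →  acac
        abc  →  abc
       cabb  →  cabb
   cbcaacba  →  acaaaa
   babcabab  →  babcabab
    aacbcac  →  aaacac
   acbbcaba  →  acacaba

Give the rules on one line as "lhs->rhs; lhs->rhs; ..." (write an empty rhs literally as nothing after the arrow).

  | ccaacaaa
  | cabca
  | bbc
  | acac

cb->a; cbb->ca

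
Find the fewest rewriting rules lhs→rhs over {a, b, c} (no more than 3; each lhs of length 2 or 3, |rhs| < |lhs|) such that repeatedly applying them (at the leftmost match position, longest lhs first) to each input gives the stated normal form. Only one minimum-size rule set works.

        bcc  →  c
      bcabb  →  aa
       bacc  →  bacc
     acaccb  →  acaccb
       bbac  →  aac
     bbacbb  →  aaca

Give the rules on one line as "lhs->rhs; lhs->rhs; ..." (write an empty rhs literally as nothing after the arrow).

bb->a; bc->

  | bcc => c
  | bcabb => abb => aa
  | bacc
  | acaccb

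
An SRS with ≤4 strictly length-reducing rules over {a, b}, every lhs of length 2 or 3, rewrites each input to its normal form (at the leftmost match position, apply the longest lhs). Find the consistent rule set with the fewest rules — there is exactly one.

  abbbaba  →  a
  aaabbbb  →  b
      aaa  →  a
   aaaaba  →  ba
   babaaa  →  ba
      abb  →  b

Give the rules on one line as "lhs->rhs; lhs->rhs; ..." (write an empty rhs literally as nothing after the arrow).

  | abbbaba => bbaba => aba => a
  | aaabbbb => abbbb => bbb => b
  | aaa => a
  | aaaaba => aaba => ba

aa->; ab->; bb->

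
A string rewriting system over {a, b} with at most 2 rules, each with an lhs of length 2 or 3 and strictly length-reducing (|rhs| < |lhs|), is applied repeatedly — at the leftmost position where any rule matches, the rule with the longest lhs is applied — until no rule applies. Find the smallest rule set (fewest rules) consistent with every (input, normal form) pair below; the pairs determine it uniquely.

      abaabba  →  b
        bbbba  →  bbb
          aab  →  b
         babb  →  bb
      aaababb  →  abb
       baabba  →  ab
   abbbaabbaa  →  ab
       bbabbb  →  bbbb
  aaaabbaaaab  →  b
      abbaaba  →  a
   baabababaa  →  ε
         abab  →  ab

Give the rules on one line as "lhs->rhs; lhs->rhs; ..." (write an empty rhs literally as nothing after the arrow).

aa->; ba->

  | abaabba => aabba => bba => b
  | bbbba => bbb
  | aab => b
  | babb => bb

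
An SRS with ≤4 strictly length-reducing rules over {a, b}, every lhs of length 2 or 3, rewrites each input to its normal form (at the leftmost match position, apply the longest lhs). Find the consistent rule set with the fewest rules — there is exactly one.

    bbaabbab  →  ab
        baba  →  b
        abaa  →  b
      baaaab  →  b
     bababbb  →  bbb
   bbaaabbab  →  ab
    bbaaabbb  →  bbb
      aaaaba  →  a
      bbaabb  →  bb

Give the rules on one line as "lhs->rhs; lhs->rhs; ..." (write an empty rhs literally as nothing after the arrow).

aa->b; aaa->aa; aab->b; ba->a

  | bbaabbab => baabbab => aabbab => bbab => bab => ab
  | baba => aba => aa => b
  | abaa => aaa => aa => b
  | baaaab => aaaab => aaab => aab => b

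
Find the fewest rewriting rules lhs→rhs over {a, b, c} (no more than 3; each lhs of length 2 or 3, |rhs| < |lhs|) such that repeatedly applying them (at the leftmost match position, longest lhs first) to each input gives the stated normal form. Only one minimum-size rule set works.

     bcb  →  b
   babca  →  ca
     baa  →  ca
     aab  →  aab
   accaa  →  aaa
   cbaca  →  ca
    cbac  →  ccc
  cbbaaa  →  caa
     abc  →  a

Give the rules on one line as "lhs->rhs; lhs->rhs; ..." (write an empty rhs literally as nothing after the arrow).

  | bcb => b
  | babca => cbca => ca
  | baa => ca
  | aab

ba->c; bc->; cca->a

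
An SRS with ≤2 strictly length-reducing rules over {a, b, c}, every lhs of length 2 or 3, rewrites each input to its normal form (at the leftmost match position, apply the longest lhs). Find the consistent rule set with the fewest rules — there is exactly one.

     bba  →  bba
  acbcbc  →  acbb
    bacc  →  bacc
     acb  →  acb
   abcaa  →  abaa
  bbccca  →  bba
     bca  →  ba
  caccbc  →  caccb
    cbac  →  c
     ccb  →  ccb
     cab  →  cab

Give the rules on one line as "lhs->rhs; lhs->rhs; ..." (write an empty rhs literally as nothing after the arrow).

bc->b; cba->

  | bba
  | acbcbc => acbbc => acbb
  | bacc
  | acb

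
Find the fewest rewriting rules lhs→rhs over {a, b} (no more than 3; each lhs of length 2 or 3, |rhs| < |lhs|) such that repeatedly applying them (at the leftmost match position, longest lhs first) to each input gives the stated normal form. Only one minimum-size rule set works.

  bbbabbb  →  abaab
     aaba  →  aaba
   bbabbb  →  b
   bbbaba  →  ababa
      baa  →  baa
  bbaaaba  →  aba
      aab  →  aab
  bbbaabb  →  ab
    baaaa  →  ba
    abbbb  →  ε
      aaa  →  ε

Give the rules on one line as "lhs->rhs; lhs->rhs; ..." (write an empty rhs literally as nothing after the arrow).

aaa->; bb->a

  | bbbabbb => ababbb => abaab
  | aaba
  | bbabbb => aabbb => aaab => b
  | bbbaba => ababa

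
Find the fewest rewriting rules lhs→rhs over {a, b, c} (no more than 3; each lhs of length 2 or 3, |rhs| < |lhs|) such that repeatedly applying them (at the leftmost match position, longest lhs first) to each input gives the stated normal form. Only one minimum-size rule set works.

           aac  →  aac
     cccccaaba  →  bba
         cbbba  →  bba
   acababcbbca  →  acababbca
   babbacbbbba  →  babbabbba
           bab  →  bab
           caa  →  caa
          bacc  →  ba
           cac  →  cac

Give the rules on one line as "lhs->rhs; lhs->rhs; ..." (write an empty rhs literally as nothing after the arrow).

acc->a; cb->; cca->b

  | aac
  | cccccaaba => cccbaba => ccaba => bba
  | cbbba => bba
  | acababcbbca => acababbca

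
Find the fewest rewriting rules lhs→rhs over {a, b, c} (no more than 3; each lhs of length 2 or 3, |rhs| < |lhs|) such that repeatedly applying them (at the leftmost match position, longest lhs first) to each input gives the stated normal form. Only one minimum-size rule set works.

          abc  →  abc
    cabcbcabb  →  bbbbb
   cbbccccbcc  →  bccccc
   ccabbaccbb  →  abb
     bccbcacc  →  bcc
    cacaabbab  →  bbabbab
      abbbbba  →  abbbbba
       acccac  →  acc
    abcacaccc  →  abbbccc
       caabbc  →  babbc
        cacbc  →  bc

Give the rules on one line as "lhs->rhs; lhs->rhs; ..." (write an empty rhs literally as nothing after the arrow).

bac->a; ca->b; cb->

  | abc
  | cabcbcabb => bbcbcabb => bbcabb => bbbbb
  | cbbccccbcc => bccccbcc => bccccc
  | ccabbaccbb => cbbbaccbb => bbaccbb => bacbb => abb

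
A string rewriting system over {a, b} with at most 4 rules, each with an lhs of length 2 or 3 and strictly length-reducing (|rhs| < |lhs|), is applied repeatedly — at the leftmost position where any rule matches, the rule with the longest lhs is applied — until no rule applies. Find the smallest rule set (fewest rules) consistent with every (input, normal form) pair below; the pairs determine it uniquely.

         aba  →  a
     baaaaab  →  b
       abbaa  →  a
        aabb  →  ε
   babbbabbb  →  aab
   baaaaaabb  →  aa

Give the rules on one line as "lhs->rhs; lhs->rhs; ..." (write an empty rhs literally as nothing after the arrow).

aaa->; ba->; baa->; bb->a

  | aba => a
  | baaaaab => aaab => b
  | abbaa => aaaa => a
  | aabb => aaa => ε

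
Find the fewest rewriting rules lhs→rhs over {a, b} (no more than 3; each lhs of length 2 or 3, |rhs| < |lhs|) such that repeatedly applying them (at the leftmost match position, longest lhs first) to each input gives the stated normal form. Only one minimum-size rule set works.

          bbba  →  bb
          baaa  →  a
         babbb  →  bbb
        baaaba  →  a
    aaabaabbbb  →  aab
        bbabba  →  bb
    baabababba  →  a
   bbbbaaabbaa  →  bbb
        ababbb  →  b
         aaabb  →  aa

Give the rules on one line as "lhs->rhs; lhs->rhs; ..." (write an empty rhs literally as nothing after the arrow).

abb->; ba->; baa->ab

  | bbba => bb
  | baaa => aba => a
  | babbb => bbb
  | baaaba => ababa => aba => a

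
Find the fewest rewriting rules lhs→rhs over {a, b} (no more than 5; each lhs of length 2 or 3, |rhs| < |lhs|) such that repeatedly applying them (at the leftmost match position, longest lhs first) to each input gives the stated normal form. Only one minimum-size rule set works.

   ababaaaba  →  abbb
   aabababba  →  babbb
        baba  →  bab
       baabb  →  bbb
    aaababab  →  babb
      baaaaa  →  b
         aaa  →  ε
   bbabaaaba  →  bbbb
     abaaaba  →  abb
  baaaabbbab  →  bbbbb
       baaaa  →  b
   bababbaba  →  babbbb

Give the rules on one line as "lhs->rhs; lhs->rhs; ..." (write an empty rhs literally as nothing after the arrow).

  | ababaaaba => abbaaaba => abbaaba => abbaba => abbba => abbb
  | aabababba => bababba => babbba => babbb
  | baba => bab
  | baabb => bbb

aa->; aaa->aa; aba->ab; bba->bb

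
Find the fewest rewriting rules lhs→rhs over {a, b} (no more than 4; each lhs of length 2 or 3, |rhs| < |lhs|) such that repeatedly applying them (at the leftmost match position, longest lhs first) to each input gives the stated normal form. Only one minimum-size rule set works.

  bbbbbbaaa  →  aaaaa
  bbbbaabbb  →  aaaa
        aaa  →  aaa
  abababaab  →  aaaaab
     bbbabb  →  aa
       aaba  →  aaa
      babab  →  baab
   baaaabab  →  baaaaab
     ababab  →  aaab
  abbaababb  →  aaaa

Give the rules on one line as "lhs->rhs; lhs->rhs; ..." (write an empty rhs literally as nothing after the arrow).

aba->aa; bb->; bbb->a

  | bbbbbbaaa => abbbaaa => aaaaa
  | bbbbaabbb => abaabbb => aaabbb => aaaa
  | aaa
  | abababaab => aababaab => aaabaab => aaaaab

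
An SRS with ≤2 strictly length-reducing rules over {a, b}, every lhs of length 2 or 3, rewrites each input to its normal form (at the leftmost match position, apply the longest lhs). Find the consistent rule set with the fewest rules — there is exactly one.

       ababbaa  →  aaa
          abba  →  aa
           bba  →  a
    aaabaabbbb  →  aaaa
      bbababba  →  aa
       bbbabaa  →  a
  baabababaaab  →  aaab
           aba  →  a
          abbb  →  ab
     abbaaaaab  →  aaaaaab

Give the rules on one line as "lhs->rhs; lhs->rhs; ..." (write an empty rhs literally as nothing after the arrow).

  | ababbaa => abbaa => aaa
  | abba => aa
  | bba => a
  | aaabaabbbb => aaaabbbb => aaaabb => aaaa

ba->; bb->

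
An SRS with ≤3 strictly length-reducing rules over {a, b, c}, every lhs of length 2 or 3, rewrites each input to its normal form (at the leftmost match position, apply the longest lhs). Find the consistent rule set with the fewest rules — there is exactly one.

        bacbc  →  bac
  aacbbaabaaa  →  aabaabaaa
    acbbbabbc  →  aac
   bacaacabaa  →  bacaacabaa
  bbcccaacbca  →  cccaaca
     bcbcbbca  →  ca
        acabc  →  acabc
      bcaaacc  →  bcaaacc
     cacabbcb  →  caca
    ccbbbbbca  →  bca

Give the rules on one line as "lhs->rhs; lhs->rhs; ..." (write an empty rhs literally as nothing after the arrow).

bb->; cb->

  | bacbc => bac
  | aacbbaabaaa => aabaabaaa
  | acbbbabbc => abbabbc => aabbc => aac
  | bacaacabaa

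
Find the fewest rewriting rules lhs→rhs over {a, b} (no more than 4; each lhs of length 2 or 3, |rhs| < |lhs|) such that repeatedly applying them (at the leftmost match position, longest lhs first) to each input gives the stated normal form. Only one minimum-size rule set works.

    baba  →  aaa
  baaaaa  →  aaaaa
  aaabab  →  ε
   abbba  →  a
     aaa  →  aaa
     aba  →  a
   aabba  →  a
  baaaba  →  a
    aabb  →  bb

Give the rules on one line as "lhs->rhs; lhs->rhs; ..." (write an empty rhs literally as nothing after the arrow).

  | baba => aaa
  | baaaaa => aaaaa
  | aaabab => abab => ab => ε
  | abbba => bba => ba => a

aab->b; ab->; ba->a; bab->aa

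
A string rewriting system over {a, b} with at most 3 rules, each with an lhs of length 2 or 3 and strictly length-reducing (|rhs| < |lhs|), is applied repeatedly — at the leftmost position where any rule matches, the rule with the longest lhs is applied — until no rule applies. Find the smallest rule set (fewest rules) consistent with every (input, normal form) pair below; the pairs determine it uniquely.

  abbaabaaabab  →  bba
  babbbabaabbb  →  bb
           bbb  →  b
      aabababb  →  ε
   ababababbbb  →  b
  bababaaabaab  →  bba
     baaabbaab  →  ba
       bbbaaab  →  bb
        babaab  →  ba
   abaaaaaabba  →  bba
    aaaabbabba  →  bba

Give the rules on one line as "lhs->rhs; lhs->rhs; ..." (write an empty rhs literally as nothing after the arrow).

  | abbaabaaabab => baabaaabab => baaaabab => bbaabab => bbaab => bba
  | babbbabaabbb => bbbabaabbb => babaabbb => baabbb => babb => bb
  | bbb => b
  | aabababb => aababb => aabb => ab => ε

aaa->ba; ab->; bbb->b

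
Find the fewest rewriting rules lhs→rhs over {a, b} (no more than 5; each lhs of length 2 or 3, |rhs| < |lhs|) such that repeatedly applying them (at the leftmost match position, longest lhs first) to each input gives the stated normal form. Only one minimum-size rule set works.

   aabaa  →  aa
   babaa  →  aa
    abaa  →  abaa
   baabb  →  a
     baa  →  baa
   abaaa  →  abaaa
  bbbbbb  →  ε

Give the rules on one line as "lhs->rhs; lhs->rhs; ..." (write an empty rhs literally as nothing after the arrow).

  | aabaa => aa
  | babaa => aa
  | abaa
  | baabb => bb => a

aab->; bab->; bb->a; bbb->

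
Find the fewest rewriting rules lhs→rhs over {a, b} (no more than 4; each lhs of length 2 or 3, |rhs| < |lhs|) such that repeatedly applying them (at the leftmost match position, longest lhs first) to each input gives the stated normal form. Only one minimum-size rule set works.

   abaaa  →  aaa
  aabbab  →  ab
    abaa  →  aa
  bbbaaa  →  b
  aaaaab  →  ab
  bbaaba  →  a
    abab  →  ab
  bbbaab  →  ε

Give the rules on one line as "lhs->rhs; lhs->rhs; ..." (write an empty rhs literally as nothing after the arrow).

aab->ab; aba->a; ba->b; bb->

  | abaaa => aaa
  | aabbab => abbab => aab => ab
  | abaa => aa
  | bbbaaa => baaa => baa => ba => b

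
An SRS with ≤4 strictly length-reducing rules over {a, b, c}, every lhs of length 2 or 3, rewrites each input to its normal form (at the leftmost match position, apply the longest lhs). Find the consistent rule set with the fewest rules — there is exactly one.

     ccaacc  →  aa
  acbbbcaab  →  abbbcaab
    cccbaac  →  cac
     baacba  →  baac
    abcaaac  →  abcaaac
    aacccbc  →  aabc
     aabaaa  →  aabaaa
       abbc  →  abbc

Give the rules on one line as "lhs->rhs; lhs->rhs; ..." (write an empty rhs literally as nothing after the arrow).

  | ccaacc => aacc => aa
  | acbbbcaab => abbbcaab
  | cccbaac => cbaac => cac
  | baacba => baac

cb->b; cba->c; cc->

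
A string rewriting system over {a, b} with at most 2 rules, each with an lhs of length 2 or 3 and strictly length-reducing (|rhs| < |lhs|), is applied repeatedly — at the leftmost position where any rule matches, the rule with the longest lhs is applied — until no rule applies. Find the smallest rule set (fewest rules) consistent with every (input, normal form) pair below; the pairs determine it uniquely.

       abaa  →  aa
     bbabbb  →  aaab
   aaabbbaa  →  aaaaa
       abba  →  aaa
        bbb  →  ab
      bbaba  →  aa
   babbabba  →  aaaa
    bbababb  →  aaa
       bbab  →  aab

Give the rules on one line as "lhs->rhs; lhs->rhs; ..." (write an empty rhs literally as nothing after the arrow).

ba->; bb->a

  | abaa => aa
  | bbabbb => aabbb => aaab
  | aaabbbaa => aaaabaa => aaaaa
  | abba => aaa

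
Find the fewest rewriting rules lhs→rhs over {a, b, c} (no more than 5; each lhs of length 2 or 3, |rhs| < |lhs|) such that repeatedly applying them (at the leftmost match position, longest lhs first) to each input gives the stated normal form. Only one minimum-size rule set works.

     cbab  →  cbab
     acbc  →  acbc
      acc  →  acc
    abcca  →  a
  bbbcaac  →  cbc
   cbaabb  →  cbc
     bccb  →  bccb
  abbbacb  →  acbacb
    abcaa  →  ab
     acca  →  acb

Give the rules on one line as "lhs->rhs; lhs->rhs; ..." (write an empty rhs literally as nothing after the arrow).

  | cbab
  | acbc
  | acc
  | abcca => abcb => a

aac->c; bb->c; bcb->; ca->b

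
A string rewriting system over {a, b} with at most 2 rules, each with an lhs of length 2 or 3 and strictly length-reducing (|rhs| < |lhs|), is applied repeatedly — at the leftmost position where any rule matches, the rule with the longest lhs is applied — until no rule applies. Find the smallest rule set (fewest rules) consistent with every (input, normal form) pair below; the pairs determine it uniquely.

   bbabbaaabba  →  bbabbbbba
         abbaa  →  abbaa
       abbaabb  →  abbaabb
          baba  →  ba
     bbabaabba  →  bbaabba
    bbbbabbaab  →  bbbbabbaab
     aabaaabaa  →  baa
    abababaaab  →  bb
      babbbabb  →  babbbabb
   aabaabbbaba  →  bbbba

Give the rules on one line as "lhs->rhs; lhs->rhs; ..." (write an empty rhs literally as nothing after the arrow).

aaa->b; aba->a

  | bbabbaaabba => bbabbbbba
  | abbaa
  | abbaabb
  | baba => ba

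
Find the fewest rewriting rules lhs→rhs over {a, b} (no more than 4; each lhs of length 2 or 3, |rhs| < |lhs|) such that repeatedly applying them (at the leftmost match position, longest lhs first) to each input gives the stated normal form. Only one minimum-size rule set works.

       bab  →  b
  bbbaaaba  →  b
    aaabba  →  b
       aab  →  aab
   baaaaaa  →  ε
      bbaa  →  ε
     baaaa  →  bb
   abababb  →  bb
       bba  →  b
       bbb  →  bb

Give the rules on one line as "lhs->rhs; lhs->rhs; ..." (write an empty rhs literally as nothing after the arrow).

aaa->bb; aba->b; ba->; bbb->bb

  | bab => b
  | bbbaaaba => bbaaaba => baaba => aba => b
  | aaabba => bbbba => bbba => bba => b
  | aab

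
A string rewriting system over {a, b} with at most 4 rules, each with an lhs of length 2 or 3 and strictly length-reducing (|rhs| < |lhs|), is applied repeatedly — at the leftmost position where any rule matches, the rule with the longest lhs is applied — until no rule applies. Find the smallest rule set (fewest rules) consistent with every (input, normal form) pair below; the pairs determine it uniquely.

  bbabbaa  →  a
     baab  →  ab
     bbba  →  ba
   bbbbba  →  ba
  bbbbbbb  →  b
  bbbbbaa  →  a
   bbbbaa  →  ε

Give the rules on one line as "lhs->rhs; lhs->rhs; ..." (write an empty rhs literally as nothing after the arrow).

aa->; baa->a; bb->

  | bbabbaa => abbaa => aaa => a
  | baab => ab
  | bbba => ba
  | bbbbba => bbba => ba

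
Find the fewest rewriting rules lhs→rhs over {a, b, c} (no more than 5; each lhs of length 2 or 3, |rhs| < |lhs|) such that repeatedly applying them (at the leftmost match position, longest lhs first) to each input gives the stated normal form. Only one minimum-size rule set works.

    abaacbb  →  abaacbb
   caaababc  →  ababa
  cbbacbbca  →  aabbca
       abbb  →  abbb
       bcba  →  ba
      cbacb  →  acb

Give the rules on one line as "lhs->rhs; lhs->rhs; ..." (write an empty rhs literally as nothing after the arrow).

abc->a; bac->aa; caa->ab; cba->a

  | abaacbb
  | caaababc => abababc => ababa
  | cbbacbbca => cbaabbca => aabbca
  | abbb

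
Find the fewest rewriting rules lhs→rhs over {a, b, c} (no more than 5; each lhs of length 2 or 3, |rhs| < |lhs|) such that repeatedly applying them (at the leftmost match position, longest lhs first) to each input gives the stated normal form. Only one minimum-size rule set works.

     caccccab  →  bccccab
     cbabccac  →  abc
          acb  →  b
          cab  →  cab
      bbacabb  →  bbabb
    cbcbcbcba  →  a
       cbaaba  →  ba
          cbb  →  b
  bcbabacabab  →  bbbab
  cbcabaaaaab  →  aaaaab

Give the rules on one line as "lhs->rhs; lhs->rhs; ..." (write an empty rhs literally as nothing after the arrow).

aba->ba; ac->; cac->bc; cb->

  | caccccab => bccccab
  | cbabccac => abccac => abcbc => abc
  | acb => b
  | cab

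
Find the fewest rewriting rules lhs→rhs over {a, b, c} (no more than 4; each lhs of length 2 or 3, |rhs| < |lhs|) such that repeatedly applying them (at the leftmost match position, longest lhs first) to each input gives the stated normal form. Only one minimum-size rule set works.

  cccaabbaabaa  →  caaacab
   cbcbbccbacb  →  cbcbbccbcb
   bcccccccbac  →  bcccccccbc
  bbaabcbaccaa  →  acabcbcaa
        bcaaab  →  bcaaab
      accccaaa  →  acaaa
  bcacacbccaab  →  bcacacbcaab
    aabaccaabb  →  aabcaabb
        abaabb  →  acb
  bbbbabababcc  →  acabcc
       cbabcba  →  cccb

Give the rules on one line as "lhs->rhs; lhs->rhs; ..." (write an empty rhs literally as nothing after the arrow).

  | cccaabbaabaa => ccaabbaabaa => caabbaabaa => caaacabaa => caaacaba => caaacab
  | cbcbbccbacb => cbcbbccbcb
  | bcccccccbac => bcccccccbc
  | bbaabcbaccaa => acabcbaccaa => acabcbccaa => acabcbcaa

ba->b; bab->c; bba->ac; cca->ca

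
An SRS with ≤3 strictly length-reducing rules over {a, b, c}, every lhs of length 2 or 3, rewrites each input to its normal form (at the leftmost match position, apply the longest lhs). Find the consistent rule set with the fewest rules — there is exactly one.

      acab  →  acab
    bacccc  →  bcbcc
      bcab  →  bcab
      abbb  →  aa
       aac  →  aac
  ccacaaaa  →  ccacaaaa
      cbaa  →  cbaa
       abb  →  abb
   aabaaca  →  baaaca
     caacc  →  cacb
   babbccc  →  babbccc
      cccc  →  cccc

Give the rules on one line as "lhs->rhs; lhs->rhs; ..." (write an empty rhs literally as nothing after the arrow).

  | acab
  | bacccc => bcbcc
  | bcab
  | abbb => aa

aab->ba; acc->cb; bbb->a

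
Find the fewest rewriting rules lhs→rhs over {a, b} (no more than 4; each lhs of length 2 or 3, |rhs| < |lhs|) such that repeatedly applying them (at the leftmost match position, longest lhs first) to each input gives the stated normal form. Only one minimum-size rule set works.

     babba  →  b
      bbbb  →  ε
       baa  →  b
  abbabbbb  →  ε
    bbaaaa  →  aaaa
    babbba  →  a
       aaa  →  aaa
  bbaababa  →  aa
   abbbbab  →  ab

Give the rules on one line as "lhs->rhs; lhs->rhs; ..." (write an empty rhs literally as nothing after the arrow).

abb->; ba->b; bb->

  | babba => bbba => ba => b
  | bbbb => bb => ε
  | baa => ba => b
  | abbabbbb => abbbb => bb => ε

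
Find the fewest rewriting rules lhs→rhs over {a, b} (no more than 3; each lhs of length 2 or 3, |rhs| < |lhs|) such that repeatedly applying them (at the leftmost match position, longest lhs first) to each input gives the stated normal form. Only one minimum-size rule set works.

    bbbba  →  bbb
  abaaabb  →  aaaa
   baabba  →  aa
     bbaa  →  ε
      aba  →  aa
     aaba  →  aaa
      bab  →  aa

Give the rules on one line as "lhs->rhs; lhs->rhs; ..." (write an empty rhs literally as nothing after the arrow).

ab->a; ba->; bab->aa

  | bbbba => bbb
  | abaaabb => aaaabb => aaaab => aaaa
  | baabba => abba => aba => aa
  | bbaa => ba => ε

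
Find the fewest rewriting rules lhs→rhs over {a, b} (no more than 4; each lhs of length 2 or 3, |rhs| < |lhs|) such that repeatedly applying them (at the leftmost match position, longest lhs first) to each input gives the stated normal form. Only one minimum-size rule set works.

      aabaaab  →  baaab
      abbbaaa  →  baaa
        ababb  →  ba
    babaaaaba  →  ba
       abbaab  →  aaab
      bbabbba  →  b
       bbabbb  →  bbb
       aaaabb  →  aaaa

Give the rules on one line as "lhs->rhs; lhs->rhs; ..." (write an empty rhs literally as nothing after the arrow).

  | aabaaab => abaaab => baaab
  | abbbaaa => abaaa => baaa
  | ababb => babb => ba
  | babaaaaba => bbaaaaba => aaaba => aaba => aba => ba

aba->ba; abb->a; bba->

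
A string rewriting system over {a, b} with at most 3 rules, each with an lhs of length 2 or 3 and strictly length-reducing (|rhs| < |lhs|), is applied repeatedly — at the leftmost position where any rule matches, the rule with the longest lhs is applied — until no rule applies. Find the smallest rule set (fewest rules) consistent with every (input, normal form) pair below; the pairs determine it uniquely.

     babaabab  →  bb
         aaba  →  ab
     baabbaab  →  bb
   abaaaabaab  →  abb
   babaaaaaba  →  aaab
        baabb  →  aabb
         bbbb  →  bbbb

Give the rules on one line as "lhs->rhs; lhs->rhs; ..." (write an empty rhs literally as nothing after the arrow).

  | babaabab => abaabab => babab => abab => bb
  | aaba => ab
  | baabbaab => aabbaab => aabaab => abab => bb
  | abaaaabaab => baaabaab => aaabaab => aabab => abb

aba->b; ba->a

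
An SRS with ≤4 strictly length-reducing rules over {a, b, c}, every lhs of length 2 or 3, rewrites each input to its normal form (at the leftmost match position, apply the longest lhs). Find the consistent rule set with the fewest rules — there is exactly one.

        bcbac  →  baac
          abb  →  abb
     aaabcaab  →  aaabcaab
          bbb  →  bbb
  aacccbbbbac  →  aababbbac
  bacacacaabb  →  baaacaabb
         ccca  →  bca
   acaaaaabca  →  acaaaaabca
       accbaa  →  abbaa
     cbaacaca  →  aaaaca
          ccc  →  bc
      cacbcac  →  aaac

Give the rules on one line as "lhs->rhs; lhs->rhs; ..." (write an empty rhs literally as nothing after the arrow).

  | bcbac => baac
  | abb
  | aaabcaab
  | bbb

cac->ac; cb->a; cc->b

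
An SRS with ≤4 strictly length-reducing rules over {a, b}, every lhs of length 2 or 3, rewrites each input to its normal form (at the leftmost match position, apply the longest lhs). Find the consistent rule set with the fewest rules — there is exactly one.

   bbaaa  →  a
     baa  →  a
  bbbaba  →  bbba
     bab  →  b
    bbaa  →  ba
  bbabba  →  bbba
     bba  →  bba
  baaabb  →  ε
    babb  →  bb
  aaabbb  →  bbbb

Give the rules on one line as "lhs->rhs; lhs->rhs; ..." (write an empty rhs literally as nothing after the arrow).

  | bbaaa => baa => a
  | baa => a
  | bbbaba => bbba
  | bab => b

aaa->b; ab->; baa->a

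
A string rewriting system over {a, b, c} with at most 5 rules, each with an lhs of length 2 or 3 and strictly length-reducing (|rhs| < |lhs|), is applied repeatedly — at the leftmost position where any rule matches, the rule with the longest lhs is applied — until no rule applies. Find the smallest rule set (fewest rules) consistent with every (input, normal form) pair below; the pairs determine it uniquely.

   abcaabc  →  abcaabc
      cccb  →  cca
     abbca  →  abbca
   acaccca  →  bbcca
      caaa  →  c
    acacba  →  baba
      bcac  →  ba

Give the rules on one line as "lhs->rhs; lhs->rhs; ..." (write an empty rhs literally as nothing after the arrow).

aaa->; ac->b; acb->ab; cb->a

  | abcaabc
  | cccb => cca
  | abbca
  | acaccca => baccca => bbcca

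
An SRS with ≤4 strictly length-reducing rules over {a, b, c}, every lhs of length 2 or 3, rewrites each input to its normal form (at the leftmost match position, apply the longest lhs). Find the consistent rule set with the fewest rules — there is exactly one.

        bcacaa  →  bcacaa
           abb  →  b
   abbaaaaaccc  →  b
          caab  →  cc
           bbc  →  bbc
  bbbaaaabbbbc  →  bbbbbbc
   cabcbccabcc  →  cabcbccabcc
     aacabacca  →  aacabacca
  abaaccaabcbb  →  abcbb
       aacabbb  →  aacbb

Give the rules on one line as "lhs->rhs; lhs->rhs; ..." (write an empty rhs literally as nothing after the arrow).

aaa->; aab->c; abb->b; ccc->a

  | bcacaa
  | abb => b
  | abbaaaaaccc => baaaaaccc => baaccc => baaa => b
  | caab => cc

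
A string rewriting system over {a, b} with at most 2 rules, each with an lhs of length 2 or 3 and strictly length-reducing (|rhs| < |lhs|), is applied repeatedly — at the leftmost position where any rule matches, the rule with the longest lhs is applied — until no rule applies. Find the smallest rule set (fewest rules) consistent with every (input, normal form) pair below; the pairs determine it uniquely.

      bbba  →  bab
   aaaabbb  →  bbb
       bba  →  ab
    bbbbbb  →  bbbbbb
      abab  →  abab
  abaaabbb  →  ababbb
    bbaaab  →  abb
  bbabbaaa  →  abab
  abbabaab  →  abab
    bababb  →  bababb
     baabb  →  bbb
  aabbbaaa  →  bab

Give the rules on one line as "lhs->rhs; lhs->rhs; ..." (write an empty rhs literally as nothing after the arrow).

  | bbba => bab
  | aaaabbb => aabbb => bbb
  | bba => ab
  | bbbbbb

aa->; bba->ab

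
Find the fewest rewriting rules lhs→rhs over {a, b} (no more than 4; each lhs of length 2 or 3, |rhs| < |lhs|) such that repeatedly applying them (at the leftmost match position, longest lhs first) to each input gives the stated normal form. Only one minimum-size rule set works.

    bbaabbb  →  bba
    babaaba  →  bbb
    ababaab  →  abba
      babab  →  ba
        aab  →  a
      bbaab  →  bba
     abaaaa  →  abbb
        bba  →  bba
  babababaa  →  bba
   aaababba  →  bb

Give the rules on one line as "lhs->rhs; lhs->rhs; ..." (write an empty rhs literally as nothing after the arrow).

aa->b; aab->a; bab->ba

  | bbaabbb => bbabb => bbab => bba
  | babaaba => baaaba => bbaba => bbaa => bbb
  | ababaab => abaaab => abbab => abba
  | babab => baab => ba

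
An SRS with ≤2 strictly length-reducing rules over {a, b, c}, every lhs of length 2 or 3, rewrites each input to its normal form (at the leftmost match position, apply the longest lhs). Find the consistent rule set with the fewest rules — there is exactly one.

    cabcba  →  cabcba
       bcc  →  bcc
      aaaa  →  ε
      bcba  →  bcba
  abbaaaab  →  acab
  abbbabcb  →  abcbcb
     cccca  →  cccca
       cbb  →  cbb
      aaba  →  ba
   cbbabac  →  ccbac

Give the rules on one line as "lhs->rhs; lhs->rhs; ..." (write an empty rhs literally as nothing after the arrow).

  | cabcba
  | bcc
  | aaaa => aa => ε
  | bcba

aa->; bba->c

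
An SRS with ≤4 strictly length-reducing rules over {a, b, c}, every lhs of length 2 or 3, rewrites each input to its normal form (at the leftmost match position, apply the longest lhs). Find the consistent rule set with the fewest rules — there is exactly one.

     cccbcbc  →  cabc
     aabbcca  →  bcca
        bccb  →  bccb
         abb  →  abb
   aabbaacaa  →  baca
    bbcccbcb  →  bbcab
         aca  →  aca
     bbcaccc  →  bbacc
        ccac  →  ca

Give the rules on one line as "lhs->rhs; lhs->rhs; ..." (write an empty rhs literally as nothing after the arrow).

  | cccbcbc => ccacbc => cabc
  | aabbcca => bcca
  | bccb
  | abb

aa->a; aab->; cac->a; cbc->ac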